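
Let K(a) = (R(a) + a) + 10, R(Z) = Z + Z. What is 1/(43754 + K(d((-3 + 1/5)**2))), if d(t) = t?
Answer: 25/1094688 ≈ 2.2838e-5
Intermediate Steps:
R(Z) = 2*Z
K(a) = 10 + 3*a (K(a) = (2*a + a) + 10 = 3*a + 10 = 10 + 3*a)
1/(43754 + K(d((-3 + 1/5)**2))) = 1/(43754 + (10 + 3*(-3 + 1/5)**2)) = 1/(43754 + (10 + 3*(-14/5)**2)) = 1/(43754 + (10 + 3*(196/25))) = 1/(43754 + (10 + 588/25)) = 1/(43754 + 838/25) = 1/(1094688/25) = 25/1094688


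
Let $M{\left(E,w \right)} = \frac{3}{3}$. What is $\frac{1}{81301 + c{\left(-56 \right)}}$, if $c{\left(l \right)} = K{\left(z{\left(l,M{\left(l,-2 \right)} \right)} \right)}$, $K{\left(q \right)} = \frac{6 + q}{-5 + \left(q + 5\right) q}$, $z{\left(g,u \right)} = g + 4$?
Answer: $\frac{2439}{198293093} \approx 1.23 \cdot 10^{-5}$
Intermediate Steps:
$M{\left(E,w \right)} = 1$ ($M{\left(E,w \right)} = 3 \cdot \frac{1}{3} = 1$)
$z{\left(g,u \right)} = 4 + g$
$K{\left(q \right)} = \frac{6 + q}{-5 + q \left(5 + q\right)}$ ($K{\left(q \right)} = \frac{6 + q}{-5 + \left(5 + q\right) q} = \frac{6 + q}{-5 + q \left(5 + q\right)}$)
$c{\left(l \right)} = \frac{10 + l}{15 + \left(4 + l\right)^{2} + 5 l}$ ($c{\left(l \right)} = \frac{6 + \left(4 + l\right)}{-5 + \left(4 + l\right)^{2} + 5 \left(4 + l\right)} = \frac{10 + l}{-5 + \left(4 + l\right)^{2} + \left(20 + 5 l\right)} = \frac{10 + l}{15 + \left(4 + l\right)^{2} + 5 l}$)
$\frac{1}{81301 + c{\left(-56 \right)}} = \frac{1}{81301 + \frac{10 - 56}{31 + \left(-56\right)^{2} + 13 \left(-56\right)}} = \frac{1}{81301 + \frac{1}{31 + 3136 - 728} \left(-46\right)} = \frac{1}{81301 + \frac{1}{2439} \left(-46\right)} = \frac{1}{81301 - \frac{46}{2439}} = \frac{1}{\frac{198293093}{2439}} = \frac{2439}{198293093}$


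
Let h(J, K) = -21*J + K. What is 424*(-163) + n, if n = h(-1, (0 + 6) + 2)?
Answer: -69083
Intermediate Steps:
h(J, K) = K - 21*J
n = 29 (n = ((0 + 6) + 2) - 21*(-1) = (6 + 2) + 21 = 8 + 21 = 29)
424*(-163) + n = 424*(-163) + 29 = -69112 + 29 = -69083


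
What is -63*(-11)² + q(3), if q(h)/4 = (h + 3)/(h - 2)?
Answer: -7599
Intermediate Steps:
q(h) = 4*(3 + h)/(-2 + h) (q(h) = 4*((h + 3)/(h - 2)) = 4*((3 + h)/(-2 + h)) = 4*(3 + h)/(-2 + h))
-63*(-11)² + q(3) = -63*(-11)² + 4*(3 + 3)/(-2 + 3) = -63*121 + 4*6/1 = -7623 + 4*1*6 = -7623 + 24 = -7599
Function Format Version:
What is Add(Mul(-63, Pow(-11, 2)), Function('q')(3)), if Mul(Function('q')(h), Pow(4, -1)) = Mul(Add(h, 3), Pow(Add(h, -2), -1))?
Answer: -7599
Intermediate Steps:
Function('q')(h) = Mul(4, Pow(Add(-2, h), -1), Add(3, h)) (Function('q')(h) = Mul(4, Mul(Add(h, 3), Pow(Add(h, -2), -1))) = Mul(4, Mul(Add(3, h), Pow(Add(-2, h), -1))) = Mul(4, Mul(Pow(Add(-2, h), -1), Add(3, h))) = Mul(4, Pow(Add(-2, h), -1), Add(3, h)))
Add(Mul(-63, Pow(-11, 2)), Function('q')(3)) = Add(Mul(-63, Pow(-11, 2)), Mul(4, Pow(Add(-2, 3), -1), Add(3, 3))) = Add(Mul(-63, 121), Mul(4, Pow(1, -1), 6)) = Add(-7623, Mul(4, 1, 6)) = Add(-7623, 24) = -7599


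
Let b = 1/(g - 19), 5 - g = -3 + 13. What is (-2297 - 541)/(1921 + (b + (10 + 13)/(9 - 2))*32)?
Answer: -59598/42521 ≈ -1.4016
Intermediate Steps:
g = -5 (g = 5 - (-3 + 13) = 5 - 1*10 = 5 - 10 = -5)
b = -1/24 (b = 1/(-5 - 19) = 1/(-24) = -1/24 ≈ -0.041667)
(-2297 - 541)/(1921 + (b + (10 + 13)/(9 - 2))*32) = (-2297 - 541)/(1921 + (-1/24 + (10 + 13)/(9 - 2))*32) = -2838/(1921 + (-1/24 + 23/7)*32) = -2838/(1921 + (545/168)*32) = -2838/(1921 + 2180/21) = -2838/42521/21 = -2838*21/42521 = -59598/42521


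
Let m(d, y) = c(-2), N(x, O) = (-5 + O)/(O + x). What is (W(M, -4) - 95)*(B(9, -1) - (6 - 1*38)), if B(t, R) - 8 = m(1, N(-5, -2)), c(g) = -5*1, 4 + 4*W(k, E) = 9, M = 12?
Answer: -13125/4 ≈ -3281.3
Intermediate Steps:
W(k, E) = 5/4 (W(k, E) = -1 + (1/4)*9 = -1 + 9/4 = 5/4)
c(g) = -5
N(x, O) = (-5 + O)/(O + x)
m(d, y) = -5
B(t, R) = 3 (B(t, R) = 8 - 5 = 3)
(W(M, -4) - 95)*(B(9, -1) - (6 - 1*38)) = (5/4 - 95)*(3 - (6 - 1*38)) = -375*(3 - (6 - 38))/4 = -375*(3 - 1*(-32))/4 = -375*(3 + 32)/4 = -375/4*35 = -13125/4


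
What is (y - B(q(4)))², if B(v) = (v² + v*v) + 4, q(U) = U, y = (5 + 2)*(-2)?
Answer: 2500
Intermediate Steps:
y = -14 (y = 7*(-2) = -14)
B(v) = 4 + 2*v² (B(v) = (v² + v²) + 4 = 2*v² + 4 = 4 + 2*v²)
(y - B(q(4)))² = (-14 - (4 + 2*4²))² = (-14 - (4 + 2*16))² = (-14 - (4 + 32))² = (-14 - 1*36)² = (-14 - 36)² = (-50)² = 2500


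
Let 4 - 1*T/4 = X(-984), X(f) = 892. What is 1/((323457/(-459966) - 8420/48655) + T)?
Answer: -1491976382/5300807489801 ≈ -0.00028146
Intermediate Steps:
T = -3552 (T = 16 - 4*892 = 16 - 3568 = -3552)
1/((323457/(-459966) - 8420/48655) + T) = 1/((323457/(-459966) - 8420/48655) - 3552) = 1/((323457*(-1/459966) - 8420*1/48655) - 3552) = 1/((-107819/153322 - 1684/9731) - 3552) = 1/(-1307380937/1491976382 - 3552) = 1/(-5300807489801/1491976382) = -1491976382/5300807489801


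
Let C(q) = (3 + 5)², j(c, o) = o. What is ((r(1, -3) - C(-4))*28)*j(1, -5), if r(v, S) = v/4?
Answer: 8925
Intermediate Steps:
r(v, S) = v/4 (r(v, S) = v*(¼) = v/4)
C(q) = 64 (C(q) = 8² = 64)
((r(1, -3) - C(-4))*28)*j(1, -5) = (((¼)*1 - 1*64)*28)*(-5) = ((¼ - 64)*28)*(-5) = -255/4*28*(-5) = -1785*(-5) = 8925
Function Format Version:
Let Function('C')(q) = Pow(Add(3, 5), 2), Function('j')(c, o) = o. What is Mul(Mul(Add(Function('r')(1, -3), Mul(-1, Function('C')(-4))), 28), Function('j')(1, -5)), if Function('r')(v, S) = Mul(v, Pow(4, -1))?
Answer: 8925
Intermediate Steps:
Function('r')(v, S) = Mul(Rational(1, 4), v) (Function('r')(v, S) = Mul(v, Rational(1, 4)) = Mul(Rational(1, 4), v))
Function('C')(q) = 64 (Function('C')(q) = Pow(8, 2) = 64)
Mul(Mul(Add(Function('r')(1, -3), Mul(-1, Function('C')(-4))), 28), Function('j')(1, -5)) = Mul(Mul(Add(Mul(Rational(1, 4), 1), Mul(-1, 64)), 28), -5) = Mul(Mul(Add(Rational(1, 4), -64), 28), -5) = Mul(Mul(Rational(-255, 4), 28), -5) = Mul(-1785, -5) = 8925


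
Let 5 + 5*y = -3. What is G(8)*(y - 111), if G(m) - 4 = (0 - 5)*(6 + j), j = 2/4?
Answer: 32091/10 ≈ 3209.1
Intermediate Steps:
y = -8/5 (y = -1 + (1/5)*(-3) = -1 - 3/5 = -8/5 ≈ -1.6000)
j = 1/2 (j = 2*(1/4) = 1/2 ≈ 0.50000)
G(m) = -57/2 (G(m) = 4 + (0 - 5)*(6 + 1/2) = 4 - 5*13/2 = 4 - 65/2 = -57/2)
G(8)*(y - 111) = -57*(-8/5 - 111)/2 = -57/2*(-563/5) = 32091/10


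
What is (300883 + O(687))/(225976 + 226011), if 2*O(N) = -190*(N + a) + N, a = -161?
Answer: 502513/903974 ≈ 0.55589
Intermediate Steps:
O(N) = 15295 - 189*N/2 (O(N) = (-190*(N - 161) + N)/2 = (-190*(-161 + N) + N)/2 = ((30590 - 190*N) + N)/2 = (30590 - 189*N)/2 = 15295 - 189*N/2)
(300883 + O(687))/(225976 + 226011) = (300883 + (15295 - 189/2*687))/(225976 + 226011) = (300883 + (15295 - 129843/2))/451987 = (300883 - 99253/2)*(1/451987) = (502513/2)*(1/451987) = 502513/903974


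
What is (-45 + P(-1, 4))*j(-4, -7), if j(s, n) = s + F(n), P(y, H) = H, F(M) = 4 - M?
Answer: -287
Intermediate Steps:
j(s, n) = 4 + s - n (j(s, n) = s + (4 - n) = 4 + s - n)
(-45 + P(-1, 4))*j(-4, -7) = (-45 + 4)*(4 - 4 - 1*(-7)) = -41*(4 - 4 + 7) = -41*7 = -287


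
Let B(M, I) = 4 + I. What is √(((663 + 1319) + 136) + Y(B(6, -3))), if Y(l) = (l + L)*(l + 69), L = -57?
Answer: I*√1802 ≈ 42.45*I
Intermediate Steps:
Y(l) = (-57 + l)*(69 + l) (Y(l) = (l - 57)*(l + 69) = (-57 + l)*(69 + l))
√(((663 + 1319) + 136) + Y(B(6, -3))) = √(((663 + 1319) + 136) + (-3933 + (4 - 3)² + 12*(4 - 3))) = √((1982 + 136) + (-3933 + 1² + 12*1)) = √(2118 + (-3933 + 1 + 12)) = √(2118 - 3920) = √(-1802) = I*√1802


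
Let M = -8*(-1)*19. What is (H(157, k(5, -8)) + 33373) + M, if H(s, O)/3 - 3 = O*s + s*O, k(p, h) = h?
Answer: 25998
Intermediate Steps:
H(s, O) = 9 + 6*O*s (H(s, O) = 9 + 3*(O*s + s*O) = 9 + 3*(O*s + O*s) = 9 + 3*(2*O*s) = 9 + 6*O*s)
M = 152 (M = 8*19 = 152)
(H(157, k(5, -8)) + 33373) + M = ((9 + 6*(-8)*157) + 33373) + 152 = ((9 - 7536) + 33373) + 152 = (-7527 + 33373) + 152 = 25846 + 152 = 25998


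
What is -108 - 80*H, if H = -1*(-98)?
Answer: -7948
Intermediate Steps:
H = 98
-108 - 80*H = -108 - 80*98 = -108 - 7840 = -7948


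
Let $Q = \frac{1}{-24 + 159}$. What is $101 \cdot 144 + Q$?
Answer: $\frac{1963441}{135} \approx 14544.0$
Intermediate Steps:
$Q = \frac{1}{135} \approx 0.0074074$
$101 \cdot 144 + Q = 101 \cdot 144 + \frac{1}{135} = 14544 + \frac{1}{135} = \frac{1963441}{135}$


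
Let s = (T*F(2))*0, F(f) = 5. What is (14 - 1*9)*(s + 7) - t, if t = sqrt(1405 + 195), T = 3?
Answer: -5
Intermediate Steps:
t = 40 (t = sqrt(1600) = 40)
s = 0 (s = (3*5)*0 = 15*0 = 0)
(14 - 1*9)*(s + 7) - t = (14 - 1*9)*(0 + 7) - 1*40 = (14 - 9)*7 - 40 = 5*7 - 40 = 35 - 40 = -5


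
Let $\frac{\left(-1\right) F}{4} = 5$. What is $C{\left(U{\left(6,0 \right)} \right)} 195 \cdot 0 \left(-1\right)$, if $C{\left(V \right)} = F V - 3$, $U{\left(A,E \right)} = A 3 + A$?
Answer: $0$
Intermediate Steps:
$F = -20$ ($F = \left(-4\right) 5 = -20$)
$U{\left(A,E \right)} = 4 A$ ($U{\left(A,E \right)} = 3 A + A = 4 A$)
$C{\left(V \right)} = -3 - 20 V$ ($C{\left(V \right)} = - 20 V - 3 = -3 - 20 V$)
$C{\left(U{\left(6,0 \right)} \right)} 195 \cdot 0 \left(-1\right) = \left(-3 - 20 \cdot 4 \cdot 6\right) 195 \cdot 0 \left(-1\right) = \left(-3 - 480\right) 195 \cdot 0 = \left(-483\right) 195 \cdot 0 = \left(-94185\right) 0 = 0$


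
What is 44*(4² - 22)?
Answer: -264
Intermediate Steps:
44*(4² - 22) = 44*(16 - 22) = 44*(-6) = -264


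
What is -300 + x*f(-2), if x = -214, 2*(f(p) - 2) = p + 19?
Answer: -2547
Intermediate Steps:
f(p) = 23/2 + p/2 (f(p) = 2 + (p + 19)/2 = 2 + (19 + p)/2 = 2 + (19/2 + p/2) = 23/2 + p/2)
-300 + x*f(-2) = -300 - 214*(23/2 + (½)*(-2)) = -300 - 214*(23/2 - 1) = -300 - 214*21/2 = -300 - 2247 = -2547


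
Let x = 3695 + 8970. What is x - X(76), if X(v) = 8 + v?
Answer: 12581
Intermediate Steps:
x = 12665
x - X(76) = 12665 - (8 + 76) = 12665 - 1*84 = 12665 - 84 = 12581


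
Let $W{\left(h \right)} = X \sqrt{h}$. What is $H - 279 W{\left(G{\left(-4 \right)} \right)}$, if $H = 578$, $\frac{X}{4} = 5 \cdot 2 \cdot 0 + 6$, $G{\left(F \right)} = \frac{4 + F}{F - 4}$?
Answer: $578$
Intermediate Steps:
$G{\left(F \right)} = \frac{4 + F}{-4 + F}$
$X = 24$ ($X = 4 \left(5 \cdot 2 \cdot 0 + 6\right) = 4 \left(5 \cdot 0 + 6\right) = 4 \left(0 + 6\right) = 4 \cdot 6 = 24$)
$W{\left(h \right)} = 24 \sqrt{h}$
$H - 279 W{\left(G{\left(-4 \right)} \right)} = 578 - 279 \cdot 24 \sqrt{\frac{4 - 4}{-4 - 4}} = 578 - 279 \cdot 24 \sqrt{\frac{1}{-8} \cdot 0} = 578 - 279 \cdot 24 \sqrt{\left(- \frac{1}{8}\right) 0} = 578 - 279 \cdot 24 \sqrt{0} = 578 - 279 \cdot 24 \cdot 0 = 578 - 0 = 578 + 0 = 578$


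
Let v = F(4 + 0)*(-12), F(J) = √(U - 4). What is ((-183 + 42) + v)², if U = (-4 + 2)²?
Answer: 19881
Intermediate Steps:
U = 4 (U = (-2)² = 4)
F(J) = 0 (F(J) = √(4 - 4) = √0 = 0)
v = 0 (v = 0*(-12) = 0)
((-183 + 42) + v)² = ((-183 + 42) + 0)² = (-141 + 0)² = (-141)² = 19881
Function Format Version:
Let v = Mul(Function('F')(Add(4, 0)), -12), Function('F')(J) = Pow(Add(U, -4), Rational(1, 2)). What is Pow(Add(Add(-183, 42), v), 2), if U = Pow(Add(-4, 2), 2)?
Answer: 19881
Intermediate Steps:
U = 4 (U = Pow(-2, 2) = 4)
Function('F')(J) = 0 (Function('F')(J) = Pow(Add(4, -4), Rational(1, 2)) = Pow(0, Rational(1, 2)) = 0)
v = 0 (v = Mul(0, -12) = 0)
Pow(Add(Add(-183, 42), v), 2) = Pow(Add(Add(-183, 42), 0), 2) = Pow(Add(-141, 0), 2) = Pow(-141, 2) = 19881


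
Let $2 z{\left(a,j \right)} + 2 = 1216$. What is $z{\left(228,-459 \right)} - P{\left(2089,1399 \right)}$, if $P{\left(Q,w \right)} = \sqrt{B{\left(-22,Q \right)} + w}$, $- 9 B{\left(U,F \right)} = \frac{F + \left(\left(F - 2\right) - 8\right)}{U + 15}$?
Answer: $607 - \frac{\sqrt{646135}}{21} \approx 568.72$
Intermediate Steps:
$z{\left(a,j \right)} = 607$ ($z{\left(a,j \right)} = -1 + \frac{1}{2} \cdot 1216 = -1 + 608 = 607$)
$B{\left(U,F \right)} = - \frac{-10 + 2 F}{9 \left(15 + U\right)}$ ($B{\left(U,F \right)} = - \frac{\left(F + \left(\left(F - 2\right) - 8\right)\right) \frac{1}{U + 15}}{9} = - \frac{\left(F + \left(\left(-2 + F\right) - 8\right)\right) \frac{1}{15 + U}}{9} = - \frac{\left(F + \left(-10 + F\right)\right) \frac{1}{15 + U}}{9} = - \frac{\left(-10 + 2 F\right) \frac{1}{15 + U}}{9} = - \frac{\frac{1}{15 + U} \left(-10 + 2 F\right)}{9} = - \frac{-10 + 2 F}{9 \left(15 + U\right)}$)
$P{\left(Q,w \right)} = \sqrt{- \frac{10}{63} + w + \frac{2 Q}{63}}$ ($P{\left(Q,w \right)} = \sqrt{\frac{2 \left(5 - Q\right)}{9 \left(15 - 22\right)} + w} = \sqrt{\frac{2 \left(5 - Q\right)}{9 \left(-7\right)} + w} = \sqrt{\frac{2}{9} \left(- \frac{1}{7}\right) \left(5 - Q\right) + w} = \sqrt{\left(- \frac{10}{63} + \frac{2 Q}{63}\right) + w} = \sqrt{- \frac{10}{63} + w + \frac{2 Q}{63}}$)
$z{\left(228,-459 \right)} - P{\left(2089,1399 \right)} = 607 - \frac{\sqrt{-70 + 14 \cdot 2089 + 441 \cdot 1399}}{21} = 607 - \frac{\sqrt{-70 + 29246 + 616959}}{21} = 607 - \frac{\sqrt{646135}}{21}$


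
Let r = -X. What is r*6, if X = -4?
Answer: 24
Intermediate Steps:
r = 4 (r = -1*(-4) = 4)
r*6 = 4*6 = 24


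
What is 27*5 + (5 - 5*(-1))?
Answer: 145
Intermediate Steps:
27*5 + (5 - 5*(-1)) = 135 + (5 + 5) = 135 + 10 = 145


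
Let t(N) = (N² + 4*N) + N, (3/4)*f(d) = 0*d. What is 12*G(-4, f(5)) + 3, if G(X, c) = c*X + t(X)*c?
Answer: 3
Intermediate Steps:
f(d) = 0 (f(d) = 4*(0*d)/3 = (4/3)*0 = 0)
t(N) = N² + 5*N
G(X, c) = X*c + X*c*(5 + X) (G(X, c) = c*X + (X*(5 + X))*c = X*c + X*c*(5 + X))
12*G(-4, f(5)) + 3 = 12*(-4*0*(6 - 4)) + 3 = 12*(-4*0*2) + 3 = 12*0 + 3 = 0 + 3 = 3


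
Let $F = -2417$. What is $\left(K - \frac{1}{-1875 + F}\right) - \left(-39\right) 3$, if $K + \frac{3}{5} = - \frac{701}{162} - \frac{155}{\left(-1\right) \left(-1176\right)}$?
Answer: $\frac{19069137097}{170349480} \approx 111.94$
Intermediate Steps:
$K = - \frac{803161}{158760}$ ($K = - \frac{3}{5} - \left(\frac{155}{1176} + \frac{701}{162}\right) = - \frac{3}{5} - \left(\frac{701}{162} + \frac{155}{1176}\right) = - \frac{3}{5} - \frac{141581}{31752} = - \frac{803161}{158760} \approx -5.059$)
$\left(K - \frac{1}{-1875 + F}\right) - \left(-39\right) 3 = \left(- \frac{803161}{158760} - \frac{1}{-1875 - 2417}\right) - \left(-39\right) 3 = \left(- \frac{803161}{158760} - \frac{1}{-4292}\right) - -117 = \left(- \frac{803161}{158760} - - \frac{1}{4292}\right) + 117 = \left(- \frac{803161}{158760} + \frac{1}{4292}\right) + 117 = - \frac{861752063}{170349480} + 117 = \frac{19069137097}{170349480}$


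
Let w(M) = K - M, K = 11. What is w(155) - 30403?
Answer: -30547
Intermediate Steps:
w(M) = 11 - M
w(155) - 30403 = (11 - 1*155) - 30403 = (11 - 155) - 30403 = -144 - 30403 = -30547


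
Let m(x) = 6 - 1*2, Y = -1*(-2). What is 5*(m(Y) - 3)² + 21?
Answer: 26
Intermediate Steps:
Y = 2
m(x) = 4 (m(x) = 6 - 2 = 4)
5*(m(Y) - 3)² + 21 = 5*(4 - 3)² + 21 = 5*1² + 21 = 5*1 + 21 = 5 + 21 = 26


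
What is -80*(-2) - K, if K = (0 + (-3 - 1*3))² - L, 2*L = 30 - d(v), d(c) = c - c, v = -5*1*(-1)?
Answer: 139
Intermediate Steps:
v = 5 (v = -5*(-1) = 5)
d(c) = 0
L = 15 (L = (30 - 1*0)/2 = (30 + 0)/2 = (½)*30 = 15)
K = 21 (K = (0 + (-3 - 1*3))² - 1*15 = (0 + (-3 - 3))² - 15 = (0 - 6)² - 15 = (-6)² - 15 = 36 - 15 = 21)
-80*(-2) - K = -80*(-2) - 1*21 = 160 - 21 = 139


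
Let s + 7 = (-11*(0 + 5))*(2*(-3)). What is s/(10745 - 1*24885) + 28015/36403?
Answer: 384373931/514738420 ≈ 0.74674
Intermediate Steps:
s = 323 (s = -7 + (-11*(0 + 5))*(2*(-3)) = -7 - 11*5*(-6) = -7 - 55*(-6) = -7 + 330 = 323)
s/(10745 - 1*24885) + 28015/36403 = 323/(10745 - 1*24885) + 28015/36403 = 323/(10745 - 24885) + 28015*(1/36403) = 323/(-14140) + 28015/36403 = 323*(-1/14140) + 28015/36403 = -323/14140 + 28015/36403 = 384373931/514738420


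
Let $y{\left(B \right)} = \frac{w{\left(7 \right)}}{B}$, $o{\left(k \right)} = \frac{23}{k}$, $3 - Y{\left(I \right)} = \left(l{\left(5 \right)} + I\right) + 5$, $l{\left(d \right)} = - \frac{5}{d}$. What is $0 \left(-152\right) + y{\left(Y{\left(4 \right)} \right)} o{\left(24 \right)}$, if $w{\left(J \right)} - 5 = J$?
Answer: $- \frac{23}{10} \approx -2.3$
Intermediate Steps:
$w{\left(J \right)} = 5 + J$
$Y{\left(I \right)} = -1 - I$ ($Y{\left(I \right)} = 3 - \left(\left(- \frac{5}{5} + I\right) + 5\right) = 3 - \left(\left(\left(-5\right) \frac{1}{5} + I\right) + 5\right) = 3 - \left(\left(-1 + I\right) + 5\right) = 3 - \left(4 + I\right) = -1 - I$)
$y{\left(B \right)} = \frac{12}{B}$ ($y{\left(B \right)} = \frac{5 + 7}{B} = \frac{12}{B}$)
$0 \left(-152\right) + y{\left(Y{\left(4 \right)} \right)} o{\left(24 \right)} = 0 \left(-152\right) + \frac{12}{-1 - 4} \cdot \frac{23}{24} = 0 + \frac{12}{-1 - 4} \cdot 23 \cdot \frac{1}{24} = 0 + \frac{12}{-5} \cdot \frac{23}{24} = 0 + 12 \left(- \frac{1}{5}\right) \frac{23}{24} = 0 - \frac{23}{10} = - \frac{23}{10}$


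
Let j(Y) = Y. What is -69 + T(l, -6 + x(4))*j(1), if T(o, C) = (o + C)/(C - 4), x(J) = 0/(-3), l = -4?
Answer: -68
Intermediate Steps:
x(J) = 0 (x(J) = 0*(-⅓) = 0)
T(o, C) = (C + o)/(-4 + C)
-69 + T(l, -6 + x(4))*j(1) = -69 + (((-6 + 0) - 4)/(-4 + (-6 + 0)))*1 = -69 + ((-6 - 4)/(-4 - 6))*1 = -69 + (-10/(-10))*1 = -69 - ⅒*(-10)*1 = -69 + 1*1 = -69 + 1 = -68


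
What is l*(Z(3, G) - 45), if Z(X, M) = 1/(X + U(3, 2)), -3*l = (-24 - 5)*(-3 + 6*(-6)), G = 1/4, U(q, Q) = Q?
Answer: 84448/5 ≈ 16890.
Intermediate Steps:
G = ¼ ≈ 0.25000
l = -377 (l = -(-24 - 5)*(-3 + 6*(-6))/3 = -(-29)*(-3 - 36)/3 = -(-29)*(-39)/3 = -⅓*1131 = -377)
Z(X, M) = 1/(2 + X) (Z(X, M) = 1/(X + 2) = 1/(2 + X))
l*(Z(3, G) - 45) = -377*(1/(2 + 3) - 45) = -377*(1/5 - 45) = -377*(⅕ - 45) = -377*(-224/5) = 84448/5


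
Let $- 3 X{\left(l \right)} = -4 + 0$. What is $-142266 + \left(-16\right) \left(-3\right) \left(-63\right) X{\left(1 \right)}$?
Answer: $-146298$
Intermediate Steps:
$X{\left(l \right)} = \frac{4}{3}$ ($X{\left(l \right)} = - \frac{-4 + 0}{3} = \left(- \frac{1}{3}\right) \left(-4\right) = \frac{4}{3}$)
$-142266 + \left(-16\right) \left(-3\right) \left(-63\right) X{\left(1 \right)} = -142266 + \left(-16\right) \left(-3\right) \left(-63\right) \frac{4}{3} = -142266 + 48 \left(-63\right) \frac{4}{3} = -142266 - 4032 = -146298$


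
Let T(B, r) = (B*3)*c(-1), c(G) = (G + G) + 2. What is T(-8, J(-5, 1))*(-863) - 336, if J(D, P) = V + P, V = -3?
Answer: -336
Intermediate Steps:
c(G) = 2 + 2*G (c(G) = 2*G + 2 = 2 + 2*G)
J(D, P) = -3 + P
T(B, r) = 0 (T(B, r) = (B*3)*(2 + 2*(-1)) = (3*B)*(2 - 2) = (3*B)*0 = 0)
T(-8, J(-5, 1))*(-863) - 336 = 0*(-863) - 336 = 0 - 336 = -336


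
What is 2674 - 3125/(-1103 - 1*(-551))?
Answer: 1479173/552 ≈ 2679.7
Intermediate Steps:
2674 - 3125/(-1103 - 1*(-551)) = 2674 - 3125/(-1103 + 551) = 2674 - 3125/(-552) = 2674 - 3125*(-1)/552 = 2674 - 1*(-3125/552) = 2674 + 3125/552 = 1479173/552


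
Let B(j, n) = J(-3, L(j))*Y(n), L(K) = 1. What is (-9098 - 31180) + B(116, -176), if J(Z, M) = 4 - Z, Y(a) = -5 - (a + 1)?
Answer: -39088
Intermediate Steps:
Y(a) = -6 - a (Y(a) = -5 - (1 + a) = -5 + (-1 - a) = -6 - a)
B(j, n) = -42 - 7*n (B(j, n) = (4 - 1*(-3))*(-6 - n) = (4 + 3)*(-6 - n) = 7*(-6 - n) = -42 - 7*n)
(-9098 - 31180) + B(116, -176) = (-9098 - 31180) + (-42 - 7*(-176)) = -40278 + (-42 + 1232) = -40278 + 1190 = -39088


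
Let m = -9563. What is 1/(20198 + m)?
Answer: 1/10635 ≈ 9.4029e-5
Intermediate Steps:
1/(20198 + m) = 1/(20198 - 9563) = 1/10635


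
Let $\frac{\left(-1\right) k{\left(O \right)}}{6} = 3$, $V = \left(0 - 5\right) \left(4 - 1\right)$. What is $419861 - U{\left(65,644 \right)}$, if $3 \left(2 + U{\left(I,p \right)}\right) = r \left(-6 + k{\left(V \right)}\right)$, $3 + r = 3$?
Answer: $419863$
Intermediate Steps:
$r = 0$ ($r = -3 + 3 = 0$)
$V = -15$ ($V = \left(-5\right) 3 = -15$)
$k{\left(O \right)} = -18$ ($k{\left(O \right)} = \left(-6\right) 3 = -18$)
$U{\left(I,p \right)} = -2$ ($U{\left(I,p \right)} = -2 + \frac{0 \left(-6 - 18\right)}{3} = -2 + \frac{0 \left(-24\right)}{3} = -2 + \frac{1}{3} \cdot 0 = -2 + 0 = -2$)
$419861 - U{\left(65,644 \right)} = 419861 - -2 = 419861 + 2 = 419863$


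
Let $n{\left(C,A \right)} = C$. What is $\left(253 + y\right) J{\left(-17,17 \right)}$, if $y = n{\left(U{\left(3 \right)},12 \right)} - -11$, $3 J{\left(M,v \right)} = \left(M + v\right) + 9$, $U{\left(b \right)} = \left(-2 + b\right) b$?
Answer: $801$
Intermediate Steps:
$U{\left(b \right)} = b \left(-2 + b\right)$
$J{\left(M,v \right)} = 3 + \frac{M}{3} + \frac{v}{3}$ ($J{\left(M,v \right)} = \frac{\left(M + v\right) + 9}{3} = \frac{9 + M + v}{3} = 3 + \frac{M}{3} + \frac{v}{3}$)
$y = 14$ ($y = 3 \left(-2 + 3\right) - -11 = 3 \cdot 1 + 11 = 3 + 11 = 14$)
$\left(253 + y\right) J{\left(-17,17 \right)} = \left(253 + 14\right) \left(3 + \frac{1}{3} \left(-17\right) + \frac{1}{3} \cdot 17\right) = 267 \left(3 - \frac{17}{3} + \frac{17}{3}\right) = 267 \cdot 3 = 801$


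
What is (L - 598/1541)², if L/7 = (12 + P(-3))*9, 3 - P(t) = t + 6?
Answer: 2562991876/4489 ≈ 5.7095e+5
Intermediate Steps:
P(t) = -3 - t (P(t) = 3 - (t + 6) = 3 - (6 + t) = 3 + (-6 - t) = -3 - t)
L = 756 (L = 7*((12 + (-3 - 1*(-3)))*9) = 7*((12 + (-3 + 3))*9) = 7*((12 + 0)*9) = 7*(12*9) = 7*108 = 756)
(L - 598/1541)² = (756 - 598/1541)² = (756 - 598*1/1541)² = (756 - 26/67)² = (50626/67)² = 2562991876/4489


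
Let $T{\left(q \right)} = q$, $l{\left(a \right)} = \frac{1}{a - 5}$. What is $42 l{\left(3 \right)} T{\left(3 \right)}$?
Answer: $-63$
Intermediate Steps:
$l{\left(a \right)} = \frac{1}{-5 + a}$
$42 l{\left(3 \right)} T{\left(3 \right)} = \frac{42}{-5 + 3} \cdot 3 = \frac{42}{-2} \cdot 3 = 42 \left(- \frac{1}{2}\right) 3 = \left(-21\right) 3 = -63$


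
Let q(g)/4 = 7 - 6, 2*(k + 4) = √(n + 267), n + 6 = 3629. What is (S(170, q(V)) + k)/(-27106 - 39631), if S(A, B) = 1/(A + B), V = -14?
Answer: 695/11612238 - √3890/133474 ≈ -0.00040743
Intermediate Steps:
n = 3623 (n = -6 + 3629 = 3623)
k = -4 + √3890/2 (k = -4 + √(3623 + 267)/2 = -4 + √3890/2 ≈ 27.185)
q(g) = 4 (q(g) = 4*(7 - 6) = 4*1 = 4)
(S(170, q(V)) + k)/(-27106 - 39631) = (1/(170 + 4) + (-4 + √3890/2))/(-27106 - 39631) = (1/174 + (-4 + √3890/2))/(-66737) = (1/174 + (-4 + √3890/2))*(-1/66737) = (-695/174 + √3890/2)*(-1/66737) = 695/11612238 - √3890/133474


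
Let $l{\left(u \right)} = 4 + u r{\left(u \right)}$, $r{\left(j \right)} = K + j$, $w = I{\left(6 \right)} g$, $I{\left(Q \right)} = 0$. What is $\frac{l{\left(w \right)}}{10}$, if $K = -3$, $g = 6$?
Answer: $\frac{2}{5} \approx 0.4$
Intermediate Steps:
$w = 0$ ($w = 0 \cdot 6 = 0$)
$r{\left(j \right)} = -3 + j$
$l{\left(u \right)} = 4 + u \left(-3 + u\right)$
$\frac{l{\left(w \right)}}{10} = \frac{4 + 0 \left(-3 + 0\right)}{10} = \left(4 + 0 \left(-3\right)\right) \frac{1}{10} = \left(4 + 0\right) \frac{1}{10} = 4 \cdot \frac{1}{10} = \frac{2}{5}$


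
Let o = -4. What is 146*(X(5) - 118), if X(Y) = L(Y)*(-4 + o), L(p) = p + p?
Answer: -28908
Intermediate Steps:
L(p) = 2*p
X(Y) = -16*Y (X(Y) = (2*Y)*(-4 - 4) = (2*Y)*(-8) = -16*Y)
146*(X(5) - 118) = 146*(-16*5 - 118) = 146*(-80 - 118) = 146*(-198) = -28908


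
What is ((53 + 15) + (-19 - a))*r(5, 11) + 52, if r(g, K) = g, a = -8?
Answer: 337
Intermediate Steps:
((53 + 15) + (-19 - a))*r(5, 11) + 52 = ((53 + 15) + (-19 - 1*(-8)))*5 + 52 = (68 + (-19 + 8))*5 + 52 = (68 - 11)*5 + 52 = 57*5 + 52 = 285 + 52 = 337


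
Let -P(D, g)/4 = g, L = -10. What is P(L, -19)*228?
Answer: 17328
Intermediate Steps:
P(D, g) = -4*g
P(L, -19)*228 = -4*(-19)*228 = 76*228 = 17328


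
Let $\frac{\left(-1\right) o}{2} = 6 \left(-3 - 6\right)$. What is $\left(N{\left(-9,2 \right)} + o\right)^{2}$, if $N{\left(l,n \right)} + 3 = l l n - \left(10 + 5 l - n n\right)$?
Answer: $93636$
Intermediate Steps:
$o = 108$ ($o = - 2 \cdot 6 \left(-3 - 6\right) = - 2 \cdot 6 \left(-9\right) = \left(-2\right) \left(-54\right) = 108$)
$N{\left(l,n \right)} = -13 + n^{2} - 5 l + n l^{2}$ ($N{\left(l,n \right)} = -3 - \left(10 + 5 l - n n - l l n\right) = -3 - \left(10 - n^{2} + 5 l - l^{2} n\right) = -3 - \left(10 - n^{2} + 5 l - n l^{2}\right) = -3 + \left(-10 + n^{2} - 5 l + n l^{2}\right) = -13 + n^{2} - 5 l + n l^{2}$)
$\left(N{\left(-9,2 \right)} + o\right)^{2} = \left(\left(-13 + 2^{2} - -45 + 2 \left(-9\right)^{2}\right) + 108\right)^{2} = \left(\left(-13 + 4 + 45 + 2 \cdot 81\right) + 108\right)^{2} = \left(\left(-13 + 4 + 45 + 162\right) + 108\right)^{2} = \left(198 + 108\right)^{2} = 306^{2} = 93636$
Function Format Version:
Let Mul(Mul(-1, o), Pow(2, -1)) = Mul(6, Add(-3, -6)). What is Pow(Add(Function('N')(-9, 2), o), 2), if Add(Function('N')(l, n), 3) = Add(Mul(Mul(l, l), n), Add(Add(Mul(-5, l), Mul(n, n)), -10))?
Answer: 93636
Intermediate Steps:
o = 108 (o = Mul(-2, Mul(6, Add(-3, -6))) = Mul(-2, Mul(6, -9)) = Mul(-2, -54) = 108)
Function('N')(l, n) = Add(-13, Pow(n, 2), Mul(-5, l), Mul(n, Pow(l, 2))) (Function('N')(l, n) = Add(-3, Add(Mul(Mul(l, l), n), Add(Add(Mul(-5, l), Mul(n, n)), -10))) = Add(-3, Add(Mul(Pow(l, 2), n), Add(Add(Mul(-5, l), Pow(n, 2)), -10))) = Add(-3, Add(Mul(n, Pow(l, 2)), Add(Add(Pow(n, 2), Mul(-5, l)), -10))) = Add(-3, Add(Mul(n, Pow(l, 2)), Add(-10, Pow(n, 2), Mul(-5, l)))) = Add(-3, Add(-10, Pow(n, 2), Mul(-5, l), Mul(n, Pow(l, 2)))) = Add(-13, Pow(n, 2), Mul(-5, l), Mul(n, Pow(l, 2))))
Pow(Add(Function('N')(-9, 2), o), 2) = Pow(Add(Add(-13, Pow(2, 2), Mul(-5, -9), Mul(2, Pow(-9, 2))), 108), 2) = Pow(Add(Add(-13, 4, 45, Mul(2, 81)), 108), 2) = Pow(Add(Add(-13, 4, 45, 162), 108), 2) = Pow(Add(198, 108), 2) = Pow(306, 2) = 93636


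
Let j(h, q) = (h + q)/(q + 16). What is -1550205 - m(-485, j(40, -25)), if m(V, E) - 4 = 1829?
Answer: -1552038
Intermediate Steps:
j(h, q) = (h + q)/(16 + q)
m(V, E) = 1833 (m(V, E) = 4 + 1829 = 1833)
-1550205 - m(-485, j(40, -25)) = -1550205 - 1*1833 = -1550205 - 1833 = -1552038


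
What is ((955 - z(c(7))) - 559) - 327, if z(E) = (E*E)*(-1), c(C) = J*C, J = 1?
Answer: 118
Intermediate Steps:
c(C) = C (c(C) = 1*C = C)
z(E) = -E² (z(E) = E²*(-1) = -E²)
((955 - z(c(7))) - 559) - 327 = ((955 - (-1)*7²) - 559) - 327 = ((955 - (-1)*49) - 559) - 327 = ((955 - 1*(-49)) - 559) - 327 = ((955 + 49) - 559) - 327 = (1004 - 559) - 327 = 445 - 327 = 118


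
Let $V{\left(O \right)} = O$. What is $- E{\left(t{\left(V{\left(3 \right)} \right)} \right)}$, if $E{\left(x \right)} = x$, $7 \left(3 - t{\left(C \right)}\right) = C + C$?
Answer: $- \frac{15}{7} \approx -2.1429$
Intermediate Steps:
$t{\left(C \right)} = 3 - \frac{2 C}{7}$ ($t{\left(C \right)} = 3 - \frac{C + C}{7} = 3 - \frac{2 C}{7}$)
$- E{\left(t{\left(V{\left(3 \right)} \right)} \right)} = - (3 - \frac{6}{7}) = \left(-1\right) \frac{15}{7} = - \frac{15}{7}$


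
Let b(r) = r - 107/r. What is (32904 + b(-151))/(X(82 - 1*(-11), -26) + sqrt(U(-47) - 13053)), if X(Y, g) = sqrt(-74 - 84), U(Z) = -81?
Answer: -4945810*I/(151*sqrt(158) + 151*sqrt(13134)) ≈ -257.55*I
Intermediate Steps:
X(Y, g) = I*sqrt(158) (X(Y, g) = sqrt(-158) = I*sqrt(158))
(32904 + b(-151))/(X(82 - 1*(-11), -26) + sqrt(U(-47) - 13053)) = (32904 + (-151 - 107/(-151)))/(I*sqrt(158) + sqrt(-81 - 13053)) = (32904 + (-151 - 107*(-1/151)))/(I*sqrt(158) + sqrt(-13134)) = (32904 + (-151 + 107/151))/(I*sqrt(158) + I*sqrt(13134)) = (32904 - 22694/151)/(I*sqrt(158) + I*sqrt(13134)) = 4945810/(151*(I*sqrt(158) + I*sqrt(13134)))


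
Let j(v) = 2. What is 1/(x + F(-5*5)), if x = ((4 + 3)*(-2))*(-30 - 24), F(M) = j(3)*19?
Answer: 1/794 ≈ 0.0012594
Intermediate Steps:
F(M) = 38 (F(M) = 2*19 = 38)
x = 756 (x = (7*(-2))*(-54) = -14*(-54) = 756)
1/(x + F(-5*5)) = 1/(756 + 38) = 1/794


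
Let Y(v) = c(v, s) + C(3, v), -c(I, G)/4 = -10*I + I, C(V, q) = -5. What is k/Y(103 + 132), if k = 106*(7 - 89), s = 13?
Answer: -8692/8455 ≈ -1.0280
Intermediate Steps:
c(I, G) = 36*I (c(I, G) = -4*(-10*I + I) = -(-36)*I = 36*I)
Y(v) = -5 + 36*v (Y(v) = 36*v - 5 = -5 + 36*v)
k = -8692 (k = 106*(-82) = -8692)
k/Y(103 + 132) = -8692/(-5 + 36*(103 + 132)) = -8692/(-5 + 36*235) = -8692/(-5 + 8460) = -8692/8455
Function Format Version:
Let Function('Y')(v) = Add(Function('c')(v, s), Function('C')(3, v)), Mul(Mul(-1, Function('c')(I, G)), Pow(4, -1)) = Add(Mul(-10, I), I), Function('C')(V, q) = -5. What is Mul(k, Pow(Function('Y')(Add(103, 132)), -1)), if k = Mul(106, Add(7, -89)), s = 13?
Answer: Rational(-8692, 8455) ≈ -1.0280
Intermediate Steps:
Function('c')(I, G) = Mul(36, I) (Function('c')(I, G) = Mul(-4, Add(Mul(-10, I), I)) = Mul(-4, Mul(-9, I)) = Mul(36, I))
Function('Y')(v) = Add(-5, Mul(36, v)) (Function('Y')(v) = Add(Mul(36, v), -5) = Add(-5, Mul(36, v)))
k = -8692 (k = Mul(106, -82) = -8692)
Mul(k, Pow(Function('Y')(Add(103, 132)), -1)) = Mul(-8692, Pow(Add(-5, Mul(36, Add(103, 132))), -1)) = Mul(-8692, Pow(Add(-5, Mul(36, 235)), -1)) = Mul(-8692, Pow(Add(-5, 8460), -1)) = Mul(-8692, Pow(8455, -1)) = Mul(-8692, Rational(1, 8455)) = Rational(-8692, 8455)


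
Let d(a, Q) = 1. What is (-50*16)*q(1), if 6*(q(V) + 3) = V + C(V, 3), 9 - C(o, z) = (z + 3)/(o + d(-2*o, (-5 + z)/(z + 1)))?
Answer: 4400/3 ≈ 1466.7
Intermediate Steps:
C(o, z) = 9 - (3 + z)/(1 + o) (C(o, z) = 9 - (z + 3)/(o + 1) = 9 - (3 + z)/(1 + o))
q(V) = -3 + V/6 + (3 + 9*V)/(6*(1 + V)) (q(V) = -3 + (V + (6 - 1*3 + 9*V)/(1 + V))/6 = -3 + (V + (6 - 3 + 9*V)/(1 + V))/6 = -3 + (V + (3 + 9*V)/(1 + V))/6 = -3 + (V/6 + (3 + 9*V)/(6*(1 + V))) = -3 + V/6 + (3 + 9*V)/(6*(1 + V)))
(-50*16)*q(1) = (-50*16)*((-15 + 1² - 8*1)/(6*(1 + 1))) = -400*(-15 + 1 - 8)/(3*2) = -400*(-22)/(3*2) = -800*(-11/6) = 4400/3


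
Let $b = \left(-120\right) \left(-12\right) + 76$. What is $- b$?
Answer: $-1516$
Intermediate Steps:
$b = 1516$ ($b = 1440 + 76 = 1516$)
$- b = \left(-1\right) 1516 = -1516$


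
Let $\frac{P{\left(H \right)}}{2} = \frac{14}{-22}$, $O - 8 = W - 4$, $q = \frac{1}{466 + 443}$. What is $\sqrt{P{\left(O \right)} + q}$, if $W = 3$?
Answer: $\frac{i \sqrt{14126365}}{3333} \approx 1.1277 i$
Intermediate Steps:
$q = \frac{1}{909} \approx 0.0011001$
$O = 7$ ($O = 8 + \left(3 - 4\right) = 8 - 1 = 7$)
$P{\left(H \right)} = - \frac{14}{11}$ ($P{\left(H \right)} = 2 \frac{14}{-22} = 2 \cdot 14 \left(- \frac{1}{22}\right) = 2 \left(- \frac{7}{11}\right) = - \frac{14}{11}$)
$\sqrt{P{\left(O \right)} + q} = \sqrt{- \frac{14}{11} + \frac{1}{909}} = \sqrt{- \frac{12715}{9999}} = \frac{i \sqrt{14126365}}{3333}$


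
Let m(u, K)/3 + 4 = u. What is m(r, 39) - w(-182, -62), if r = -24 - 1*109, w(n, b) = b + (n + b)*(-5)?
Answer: -1569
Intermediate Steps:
w(n, b) = -5*n - 4*b (w(n, b) = b + (b + n)*(-5) = b + (-5*b - 5*n) = -5*n - 4*b)
r = -133 (r = -24 - 109 = -133)
m(u, K) = -12 + 3*u
m(r, 39) - w(-182, -62) = (-12 + 3*(-133)) - (-5*(-182) - 4*(-62)) = (-12 - 399) - (910 + 248) = -411 - 1*1158 = -411 - 1158 = -1569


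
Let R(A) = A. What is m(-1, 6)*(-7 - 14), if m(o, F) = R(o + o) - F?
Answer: 168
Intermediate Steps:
m(o, F) = -F + 2*o (m(o, F) = (o + o) - F = 2*o - F = -F + 2*o)
m(-1, 6)*(-7 - 14) = (-1*6 + 2*(-1))*(-7 - 14) = (-6 - 2)*(-21) = -8*(-21) = 168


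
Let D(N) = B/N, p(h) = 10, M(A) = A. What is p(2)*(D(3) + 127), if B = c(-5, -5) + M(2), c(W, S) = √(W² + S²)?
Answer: 3830/3 + 50*√2/3 ≈ 1300.2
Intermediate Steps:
c(W, S) = √(S² + W²)
B = 2 + 5*√2 (B = √((-5)² + (-5)²) + 2 = √(25 + 25) + 2 = √50 + 2 = 5*√2 + 2 = 2 + 5*√2 ≈ 9.0711)
D(N) = (2 + 5*√2)/N
p(2)*(D(3) + 127) = 10*((2 + 5*√2)/3 + 127) = 10*((⅔ + 5*√2/3) + 127) = 10*(383/3 + 5*√2/3) = 3830/3 + 50*√2/3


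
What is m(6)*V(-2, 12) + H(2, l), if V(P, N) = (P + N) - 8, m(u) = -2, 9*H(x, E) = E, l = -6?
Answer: -14/3 ≈ -4.6667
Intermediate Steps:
H(x, E) = E/9
V(P, N) = -8 + N + P (V(P, N) = (N + P) - 8 = -8 + N + P)
m(6)*V(-2, 12) + H(2, l) = -2*(-8 + 12 - 2) + (1/9)*(-6) = -2*2 - 2/3 = -4 - 2/3 = -14/3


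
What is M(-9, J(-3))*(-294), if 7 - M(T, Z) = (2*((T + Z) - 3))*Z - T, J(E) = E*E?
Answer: -15288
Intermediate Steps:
J(E) = E²
M(T, Z) = 7 + T - Z*(-6 + 2*T + 2*Z) (M(T, Z) = 7 - ((2*((T + Z) - 3))*Z - T) = 7 - ((2*(-3 + T + Z))*Z - T) = 7 - ((-6 + 2*T + 2*Z)*Z - T) = 7 - (Z*(-6 + 2*T + 2*Z) - T) = 7 - (-T + Z*(-6 + 2*T + 2*Z)) = 7 + (T - Z*(-6 + 2*T + 2*Z)) = 7 + T - Z*(-6 + 2*T + 2*Z))
M(-9, J(-3))*(-294) = (7 - 9 - 2*((-3)²)² + 6*(-3)² - 2*(-9)*(-3)²)*(-294) = (7 - 9 - 2*9² + 6*9 - 2*(-9)*9)*(-294) = (7 - 9 - 2*81 + 54 + 162)*(-294) = (7 - 9 - 162 + 54 + 162)*(-294) = 52*(-294) = -15288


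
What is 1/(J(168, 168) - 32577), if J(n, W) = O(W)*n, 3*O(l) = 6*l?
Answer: 1/23871 ≈ 4.1892e-5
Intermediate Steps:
O(l) = 2*l (O(l) = (6*l)/3 = 2*l)
J(n, W) = 2*W*n (J(n, W) = (2*W)*n = 2*W*n)
1/(J(168, 168) - 32577) = 1/(2*168*168 - 32577) = 1/(56448 - 32577) = 1/23871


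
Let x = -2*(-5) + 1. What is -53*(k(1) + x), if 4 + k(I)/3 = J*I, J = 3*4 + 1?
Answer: -2014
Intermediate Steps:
J = 13 (J = 12 + 1 = 13)
x = 11 (x = 10 + 1 = 11)
k(I) = -12 + 39*I (k(I) = -12 + 3*(13*I) = -12 + 39*I)
-53*(k(1) + x) = -53*((-12 + 39*1) + 11) = -53*((-12 + 39) + 11) = -53*(27 + 11) = -53*38 = -2014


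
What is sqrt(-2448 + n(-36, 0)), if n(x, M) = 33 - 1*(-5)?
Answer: I*sqrt(2410) ≈ 49.092*I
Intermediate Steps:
n(x, M) = 38 (n(x, M) = 33 + 5 = 38)
sqrt(-2448 + n(-36, 0)) = sqrt(-2448 + 38) = sqrt(-2410) = I*sqrt(2410)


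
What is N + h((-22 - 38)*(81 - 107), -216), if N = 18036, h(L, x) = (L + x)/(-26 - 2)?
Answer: 17988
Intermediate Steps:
h(L, x) = -L/28 - x/28 (h(L, x) = (L + x)/(-28) = (L + x)*(-1/28) = -L/28 - x/28)
N + h((-22 - 38)*(81 - 107), -216) = 18036 + (-(-22 - 38)*(81 - 107)/28 - 1/28*(-216)) = 18036 + (-(-15)*(-26)/7 + 54/7) = 18036 + (-1/28*1560 + 54/7) = 18036 + (-390/7 + 54/7) = 18036 - 48 = 17988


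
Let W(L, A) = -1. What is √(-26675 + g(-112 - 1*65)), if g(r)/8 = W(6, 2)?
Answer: I*√26683 ≈ 163.35*I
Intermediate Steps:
g(r) = -8 (g(r) = 8*(-1) = -8)
√(-26675 + g(-112 - 1*65)) = √(-26675 - 8) = √(-26683) = I*√26683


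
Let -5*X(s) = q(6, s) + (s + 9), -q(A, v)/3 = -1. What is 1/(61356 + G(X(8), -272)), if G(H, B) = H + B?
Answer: 1/61080 ≈ 1.6372e-5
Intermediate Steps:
q(A, v) = 3 (q(A, v) = -3*(-1) = 3)
X(s) = -12/5 - s/5 (X(s) = -(3 + (s + 9))/5 = -(3 + (9 + s))/5 = -(12 + s)/5 = -12/5 - s/5)
G(H, B) = B + H
1/(61356 + G(X(8), -272)) = 1/(61356 + (-272 + (-12/5 - 1/5*8))) = 1/(61356 + (-272 + (-12/5 - 8/5))) = 1/(61356 + (-272 - 4)) = 1/(61356 - 276) = 1/61080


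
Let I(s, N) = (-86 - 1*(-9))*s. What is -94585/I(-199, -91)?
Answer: -94585/15323 ≈ -6.1727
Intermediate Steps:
I(s, N) = -77*s (I(s, N) = (-86 + 9)*s = -77*s)
-94585/I(-199, -91) = -94585/((-77*(-199))) = -94585/15323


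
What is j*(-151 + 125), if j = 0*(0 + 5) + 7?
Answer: -182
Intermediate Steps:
j = 7 (j = 0*5 + 7 = 0 + 7 = 7)
j*(-151 + 125) = 7*(-151 + 125) = 7*(-26) = -182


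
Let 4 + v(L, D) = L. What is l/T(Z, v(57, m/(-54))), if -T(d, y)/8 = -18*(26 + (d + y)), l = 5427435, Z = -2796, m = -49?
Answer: -139165/10032 ≈ -13.872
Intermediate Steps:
v(L, D) = -4 + L
T(d, y) = 3744 + 144*d + 144*y (T(d, y) = -(-144)*(26 + (d + y)) = -(-144)*(26 + d + y) = -8*(-468 - 18*d - 18*y) = 3744 + 144*d + 144*y)
l/T(Z, v(57, m/(-54))) = 5427435/(3744 + 144*(-2796) + 144*(-4 + 57)) = 5427435/(3744 - 402624 + 144*53) = 5427435/(3744 - 402624 + 7632) = 5427435/(-391248) = 5427435*(-1/391248) = -139165/10032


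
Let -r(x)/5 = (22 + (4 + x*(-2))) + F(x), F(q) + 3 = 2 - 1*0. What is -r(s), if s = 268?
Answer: -2555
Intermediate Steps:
F(q) = -1 (F(q) = -3 + (2 - 1*0) = -3 + (2 + 0) = -3 + 2 = -1)
r(x) = -125 + 10*x (r(x) = -5*((22 + (4 + x*(-2))) - 1) = -5*((22 + (4 - 2*x)) - 1) = -5*((26 - 2*x) - 1) = -5*(25 - 2*x) = -125 + 10*x)
-r(s) = -(-125 + 10*268) = -(-125 + 2680) = -1*2555 = -2555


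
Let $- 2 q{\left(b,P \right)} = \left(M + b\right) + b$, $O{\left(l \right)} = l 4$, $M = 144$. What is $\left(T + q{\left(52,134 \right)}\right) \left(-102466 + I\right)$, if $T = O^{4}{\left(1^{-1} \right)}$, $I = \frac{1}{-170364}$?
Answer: $- \frac{192021693875}{14197} \approx -1.3526 \cdot 10^{7}$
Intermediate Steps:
$I = - \frac{1}{170364} \approx -5.8698 \cdot 10^{-6}$
$O{\left(l \right)} = 4 l$
$q{\left(b,P \right)} = -72 - b$ ($q{\left(b,P \right)} = - \frac{\left(144 + b\right) + b}{2} = - \frac{144 + 2 b}{2} = -72 - b$)
$T = 256$ ($T = \left(\frac{4}{1}\right)^{4} = \left(4 \cdot 1\right)^{4} = 4^{4} = 256$)
$\left(T + q{\left(52,134 \right)}\right) \left(-102466 + I\right) = \left(256 - 124\right) \left(-102466 - \frac{1}{170364}\right) = \left(256 - 124\right) \left(- \frac{17456517625}{170364}\right) = 132 \left(- \frac{17456517625}{170364}\right) = - \frac{192021693875}{14197}$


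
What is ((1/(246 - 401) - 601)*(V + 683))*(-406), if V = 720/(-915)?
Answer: 314786979528/1891 ≈ 1.6647e+8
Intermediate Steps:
V = -48/61 (V = 720*(-1/915) = -48/61 ≈ -0.78689)
((1/(246 - 401) - 601)*(V + 683))*(-406) = ((1/(246 - 401) - 601)*(-48/61 + 683))*(-406) = ((1/(-155) - 601)*(41615/61))*(-406) = ((-1/155 - 601)*(41615/61))*(-406) = -93156/155*41615/61*(-406) = -775337388/1891*(-406) = 314786979528/1891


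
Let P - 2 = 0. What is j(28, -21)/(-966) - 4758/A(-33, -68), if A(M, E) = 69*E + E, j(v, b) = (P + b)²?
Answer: 14683/23460 ≈ 0.62587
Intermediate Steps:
P = 2 (P = 2 + 0 = 2)
j(v, b) = (2 + b)²
A(M, E) = 70*E
j(28, -21)/(-966) - 4758/A(-33, -68) = (2 - 21)²/(-966) - 4758/(70*(-68)) = (-19)²*(-1/966) - 4758/(-4760) = 361*(-1/966) - 4758*(-1/4760) = -361/966 + 2379/2380 = 14683/23460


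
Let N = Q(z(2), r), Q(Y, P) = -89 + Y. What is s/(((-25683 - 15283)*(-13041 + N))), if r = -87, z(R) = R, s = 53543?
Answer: 53543/537801648 ≈ 9.9559e-5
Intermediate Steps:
N = -87 (N = -89 + 2 = -87)
s/(((-25683 - 15283)*(-13041 + N))) = 53543/(((-25683 - 15283)*(-13041 - 87))) = 53543/((-40966*(-13128))) = 53543/537801648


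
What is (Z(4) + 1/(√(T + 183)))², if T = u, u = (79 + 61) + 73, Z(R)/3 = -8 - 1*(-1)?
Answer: (1386 - √11)²/4356 ≈ 438.89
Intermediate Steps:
Z(R) = -21 (Z(R) = 3*(-8 - 1*(-1)) = 3*(-8 + 1) = 3*(-7) = -21)
u = 213 (u = 140 + 73 = 213)
T = 213
(Z(4) + 1/(√(T + 183)))² = (-21 + 1/(√(213 + 183)))² = (-21 + 1/(√396))² = (-21 + 1/(6*√11))² = (-21 + √11/66)²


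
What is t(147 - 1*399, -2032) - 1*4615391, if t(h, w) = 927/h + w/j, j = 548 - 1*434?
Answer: -7366198355/1596 ≈ -4.6154e+6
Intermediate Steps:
j = 114 (j = 548 - 434 = 114)
t(h, w) = 927/h + w/114
t(147 - 1*399, -2032) - 1*4615391 = (927/(147 - 1*399) + (1/114)*(-2032)) - 1*4615391 = (927/(147 - 399) - 1016/57) - 4615391 = (927/(-252) - 1016/57) - 4615391 = (927*(-1/252) - 1016/57) - 4615391 = (-103/28 - 1016/57) - 4615391 = -34319/1596 - 4615391 = -7366198355/1596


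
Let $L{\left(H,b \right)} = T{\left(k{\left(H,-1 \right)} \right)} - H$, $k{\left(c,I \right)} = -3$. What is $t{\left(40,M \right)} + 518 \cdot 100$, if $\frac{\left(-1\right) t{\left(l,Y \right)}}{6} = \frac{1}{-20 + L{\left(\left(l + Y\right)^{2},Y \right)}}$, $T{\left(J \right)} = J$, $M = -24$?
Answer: $\frac{4817402}{93} \approx 51800.0$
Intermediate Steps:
$L{\left(H,b \right)} = -3 - H$
$t{\left(l,Y \right)} = - \frac{6}{-23 - \left(Y + l\right)^{2}}$ ($t{\left(l,Y \right)} = - \frac{6}{-20 - \left(3 + \left(l + Y\right)^{2}\right)} = - \frac{6}{-20 - \left(3 + \left(Y + l\right)^{2}\right)} = - \frac{6}{-23 - \left(Y + l\right)^{2}}$)
$t{\left(40,M \right)} + 518 \cdot 100 = \frac{6}{23 + \left(-24 + 40\right)^{2}} + 518 \cdot 100 = \frac{6}{23 + 16^{2}} + 51800 = \frac{6}{23 + 256} + 51800 = \frac{6}{279} + 51800 = 6 \cdot \frac{1}{279} + 51800 = \frac{2}{93} + 51800 = \frac{4817402}{93}$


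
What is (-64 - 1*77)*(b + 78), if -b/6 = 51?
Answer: 32148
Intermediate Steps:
b = -306 (b = -6*51 = -306)
(-64 - 1*77)*(b + 78) = (-64 - 1*77)*(-306 + 78) = (-64 - 77)*(-228) = -141*(-228) = 32148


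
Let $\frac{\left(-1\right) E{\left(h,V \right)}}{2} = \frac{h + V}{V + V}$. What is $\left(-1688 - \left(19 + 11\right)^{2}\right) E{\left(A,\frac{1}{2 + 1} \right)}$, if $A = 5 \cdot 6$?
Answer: $235508$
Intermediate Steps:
$A = 30$
$E{\left(h,V \right)} = - \frac{V + h}{V}$ ($E{\left(h,V \right)} = - 2 \frac{h + V}{V + V} = - 2 \frac{V + h}{2 V} = - \frac{V + h}{V}$)
$\left(-1688 - \left(19 + 11\right)^{2}\right) E{\left(A,\frac{1}{2 + 1} \right)} = \left(-1688 - \left(19 + 11\right)^{2}\right) \frac{- \frac{1}{2 + 1} - 30}{\frac{1}{2 + 1}} = \left(-1688 - 30^{2}\right) \frac{- \frac{1}{3} - 30}{\frac{1}{3}} = \left(-1688 - 900\right) \frac{1}{\frac{1}{3}} \left(\left(-1\right) \frac{1}{3} - 30\right) = \left(-1688 - 900\right) 3 \left(- \frac{1}{3} - 30\right) = - 2588 \cdot 3 \left(- \frac{91}{3}\right) = \left(-2588\right) \left(-91\right) = 235508$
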